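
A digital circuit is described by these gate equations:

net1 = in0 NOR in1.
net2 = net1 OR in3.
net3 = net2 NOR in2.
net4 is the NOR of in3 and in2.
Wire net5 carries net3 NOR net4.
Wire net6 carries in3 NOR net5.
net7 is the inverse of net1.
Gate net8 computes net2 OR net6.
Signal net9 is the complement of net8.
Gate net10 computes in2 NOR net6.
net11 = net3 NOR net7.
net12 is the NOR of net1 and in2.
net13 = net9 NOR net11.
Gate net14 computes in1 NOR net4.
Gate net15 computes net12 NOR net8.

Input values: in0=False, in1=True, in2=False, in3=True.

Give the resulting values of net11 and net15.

net11 = False  net15 = False

net1 = in0 NOR in1 = False NOR True = False
net2 = net1 OR in3 = False OR True = True
net3 = net2 NOR in2 = True NOR False = False
net4 = in3 NOR in2 = True NOR False = False
net5 = net3 NOR net4 = False NOR False = True
net6 = in3 NOR net5 = True NOR True = False
net7 = NOT net1 = NOT False = True
net8 = net2 OR net6 = True OR False = True
net11 = net3 NOR net7 = False NOR True = False
net12 = net1 NOR in2 = False NOR False = True
net15 = net12 NOR net8 = True NOR True = False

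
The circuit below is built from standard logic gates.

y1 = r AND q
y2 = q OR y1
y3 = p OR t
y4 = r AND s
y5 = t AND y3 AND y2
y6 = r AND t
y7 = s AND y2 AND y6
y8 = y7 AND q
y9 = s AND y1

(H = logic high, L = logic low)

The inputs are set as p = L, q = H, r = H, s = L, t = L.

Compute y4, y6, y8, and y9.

y1 = r AND q = H AND H = H
y2 = q OR y1 = H OR H = H
y4 = r AND s = H AND L = L
y6 = r AND t = H AND L = L
y7 = s AND y2 AND y6 = L AND H AND L = L
y8 = y7 AND q = L AND H = L
y9 = s AND y1 = L AND H = L

y4 = L, y6 = L, y8 = L, y9 = L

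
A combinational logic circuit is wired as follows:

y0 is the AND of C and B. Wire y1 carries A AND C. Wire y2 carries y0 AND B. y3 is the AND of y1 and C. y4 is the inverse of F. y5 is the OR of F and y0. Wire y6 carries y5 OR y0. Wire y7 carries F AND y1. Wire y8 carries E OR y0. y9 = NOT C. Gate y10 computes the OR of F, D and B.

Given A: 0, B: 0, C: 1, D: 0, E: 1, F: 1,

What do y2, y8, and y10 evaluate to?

y2 = 0  y8 = 1  y10 = 1

y0 = C AND B = 1 AND 0 = 0
y2 = y0 AND B = 0 AND 0 = 0
y8 = E OR y0 = 1 OR 0 = 1
y10 = F OR D OR B = 1 OR 0 OR 0 = 1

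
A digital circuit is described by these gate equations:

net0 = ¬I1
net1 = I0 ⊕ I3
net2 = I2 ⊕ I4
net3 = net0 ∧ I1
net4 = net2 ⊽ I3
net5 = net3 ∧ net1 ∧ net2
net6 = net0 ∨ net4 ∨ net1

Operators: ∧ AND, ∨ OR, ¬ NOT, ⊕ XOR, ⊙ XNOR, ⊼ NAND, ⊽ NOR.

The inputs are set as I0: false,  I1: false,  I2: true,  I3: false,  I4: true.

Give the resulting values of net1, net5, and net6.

net1 = false; net5 = false; net6 = true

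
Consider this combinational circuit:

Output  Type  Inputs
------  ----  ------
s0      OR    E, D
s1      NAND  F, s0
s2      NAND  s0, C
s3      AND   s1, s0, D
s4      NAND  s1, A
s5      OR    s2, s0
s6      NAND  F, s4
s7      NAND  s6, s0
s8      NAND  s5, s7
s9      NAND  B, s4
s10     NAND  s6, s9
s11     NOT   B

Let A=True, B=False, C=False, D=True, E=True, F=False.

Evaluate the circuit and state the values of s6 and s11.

s6 = True; s11 = True

s0 = E OR D = True OR True = True
s1 = F NAND s0 = False NAND True = True
s4 = s1 NAND A = True NAND True = False
s6 = F NAND s4 = False NAND False = True
s11 = NOT B = NOT False = True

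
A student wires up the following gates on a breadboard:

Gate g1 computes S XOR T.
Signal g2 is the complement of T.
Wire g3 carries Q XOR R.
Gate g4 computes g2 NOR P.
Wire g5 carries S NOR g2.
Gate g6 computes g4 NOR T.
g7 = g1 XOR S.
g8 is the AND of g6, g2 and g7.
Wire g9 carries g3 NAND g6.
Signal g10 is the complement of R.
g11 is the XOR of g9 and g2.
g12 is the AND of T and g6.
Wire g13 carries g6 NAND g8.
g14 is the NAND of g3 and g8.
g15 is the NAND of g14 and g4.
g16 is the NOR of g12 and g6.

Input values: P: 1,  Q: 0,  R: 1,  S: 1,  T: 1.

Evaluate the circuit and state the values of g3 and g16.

g2 = NOT T = NOT 1 = 0
g3 = Q XOR R = 0 XOR 1 = 1
g4 = g2 NOR P = 0 NOR 1 = 0
g6 = g4 NOR T = 0 NOR 1 = 0
g12 = T AND g6 = 1 AND 0 = 0
g16 = g12 NOR g6 = 0 NOR 0 = 1

g3 = 1  g16 = 1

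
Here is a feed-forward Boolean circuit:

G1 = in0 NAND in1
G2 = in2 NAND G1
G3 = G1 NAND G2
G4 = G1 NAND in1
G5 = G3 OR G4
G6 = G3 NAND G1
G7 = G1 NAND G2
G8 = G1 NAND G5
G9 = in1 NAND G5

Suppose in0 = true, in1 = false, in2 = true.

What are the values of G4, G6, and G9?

G4 = true, G6 = false, G9 = true

G1 = in0 NAND in1 = true NAND false = true
G2 = in2 NAND G1 = true NAND true = false
G3 = G1 NAND G2 = true NAND false = true
G4 = G1 NAND in1 = true NAND false = true
G5 = G3 OR G4 = true OR true = true
G6 = G3 NAND G1 = true NAND true = false
G9 = in1 NAND G5 = false NAND true = true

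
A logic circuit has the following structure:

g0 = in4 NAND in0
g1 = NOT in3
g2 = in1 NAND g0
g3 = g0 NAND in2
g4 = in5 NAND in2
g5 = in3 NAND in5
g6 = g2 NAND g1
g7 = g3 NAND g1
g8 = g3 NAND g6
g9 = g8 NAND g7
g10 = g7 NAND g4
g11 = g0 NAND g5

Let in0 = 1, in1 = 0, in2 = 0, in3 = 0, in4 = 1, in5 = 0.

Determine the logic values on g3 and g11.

g0 = in4 NAND in0 = 1 NAND 1 = 0
g3 = g0 NAND in2 = 0 NAND 0 = 1
g5 = in3 NAND in5 = 0 NAND 0 = 1
g11 = g0 NAND g5 = 0 NAND 1 = 1

g3 = 1  g11 = 1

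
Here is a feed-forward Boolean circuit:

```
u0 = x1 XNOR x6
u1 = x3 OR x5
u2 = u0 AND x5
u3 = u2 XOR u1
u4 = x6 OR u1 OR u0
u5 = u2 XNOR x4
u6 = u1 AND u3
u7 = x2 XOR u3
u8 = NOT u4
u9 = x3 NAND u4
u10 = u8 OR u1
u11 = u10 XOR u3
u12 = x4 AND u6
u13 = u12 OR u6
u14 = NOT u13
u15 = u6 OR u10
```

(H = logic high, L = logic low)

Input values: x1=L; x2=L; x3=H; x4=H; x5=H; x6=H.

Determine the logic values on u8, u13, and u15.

u8 = L, u13 = H, u15 = H

u0 = x1 XNOR x6 = L XNOR H = L
u1 = x3 OR x5 = H OR H = H
u2 = u0 AND x5 = L AND H = L
u3 = u2 XOR u1 = L XOR H = H
u4 = x6 OR u1 OR u0 = H OR H OR L = H
u6 = u1 AND u3 = H AND H = H
u8 = NOT u4 = NOT H = L
u10 = u8 OR u1 = L OR H = H
u12 = x4 AND u6 = H AND H = H
u13 = u12 OR u6 = H OR H = H
u15 = u6 OR u10 = H OR H = H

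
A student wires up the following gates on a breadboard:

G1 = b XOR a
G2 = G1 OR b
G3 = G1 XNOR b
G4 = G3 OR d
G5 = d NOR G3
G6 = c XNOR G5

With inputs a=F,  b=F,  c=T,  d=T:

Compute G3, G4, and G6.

G1 = b XOR a = F XOR F = F
G3 = G1 XNOR b = F XNOR F = T
G4 = G3 OR d = T OR T = T
G5 = d NOR G3 = T NOR T = F
G6 = c XNOR G5 = T XNOR F = F

G3 = T, G4 = T, G6 = F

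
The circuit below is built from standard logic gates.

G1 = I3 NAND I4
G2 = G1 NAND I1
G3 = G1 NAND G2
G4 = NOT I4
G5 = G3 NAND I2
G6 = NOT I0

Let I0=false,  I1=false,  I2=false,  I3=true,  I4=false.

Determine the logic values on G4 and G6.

G4 = true; G6 = true

G4 = NOT I4 = NOT false = true
G6 = NOT I0 = NOT false = true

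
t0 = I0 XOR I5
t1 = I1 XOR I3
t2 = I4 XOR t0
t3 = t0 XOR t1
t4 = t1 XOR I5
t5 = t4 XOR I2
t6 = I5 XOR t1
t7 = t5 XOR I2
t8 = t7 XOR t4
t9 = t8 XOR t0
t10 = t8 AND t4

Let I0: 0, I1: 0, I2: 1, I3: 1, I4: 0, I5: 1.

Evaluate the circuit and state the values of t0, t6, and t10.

t0 = 1, t6 = 0, t10 = 0

t0 = I0 XOR I5 = 0 XOR 1 = 1
t1 = I1 XOR I3 = 0 XOR 1 = 1
t4 = t1 XOR I5 = 1 XOR 1 = 0
t5 = t4 XOR I2 = 0 XOR 1 = 1
t6 = I5 XOR t1 = 1 XOR 1 = 0
t7 = t5 XOR I2 = 1 XOR 1 = 0
t8 = t7 XOR t4 = 0 XOR 0 = 0
t10 = t8 AND t4 = 0 AND 0 = 0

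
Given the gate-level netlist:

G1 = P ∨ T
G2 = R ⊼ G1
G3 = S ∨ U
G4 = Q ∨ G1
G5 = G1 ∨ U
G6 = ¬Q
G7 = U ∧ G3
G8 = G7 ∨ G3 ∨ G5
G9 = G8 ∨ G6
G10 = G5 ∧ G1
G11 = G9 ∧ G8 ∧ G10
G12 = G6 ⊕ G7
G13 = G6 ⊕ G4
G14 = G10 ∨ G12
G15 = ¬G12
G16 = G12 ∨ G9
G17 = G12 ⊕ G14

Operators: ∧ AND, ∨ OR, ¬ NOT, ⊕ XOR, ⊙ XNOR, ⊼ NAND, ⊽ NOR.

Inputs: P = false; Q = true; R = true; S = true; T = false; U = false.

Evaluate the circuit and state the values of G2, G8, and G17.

G1 = P OR T = false OR false = false
G2 = R NAND G1 = true NAND false = true
G3 = S OR U = true OR false = true
G5 = G1 OR U = false OR false = false
G6 = NOT Q = NOT true = false
G7 = U AND G3 = false AND true = false
G8 = G7 OR G3 OR G5 = false OR true OR false = true
G10 = G5 AND G1 = false AND false = false
G12 = G6 XOR G7 = false XOR false = false
G14 = G10 OR G12 = false OR false = false
G17 = G12 XOR G14 = false XOR false = false

G2 = true, G8 = true, G17 = false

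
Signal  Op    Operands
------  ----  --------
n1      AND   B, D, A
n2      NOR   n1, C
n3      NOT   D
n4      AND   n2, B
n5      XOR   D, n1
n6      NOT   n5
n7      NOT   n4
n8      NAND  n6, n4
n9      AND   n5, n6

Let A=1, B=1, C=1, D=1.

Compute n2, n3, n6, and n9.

n2 = 0, n3 = 0, n6 = 1, n9 = 0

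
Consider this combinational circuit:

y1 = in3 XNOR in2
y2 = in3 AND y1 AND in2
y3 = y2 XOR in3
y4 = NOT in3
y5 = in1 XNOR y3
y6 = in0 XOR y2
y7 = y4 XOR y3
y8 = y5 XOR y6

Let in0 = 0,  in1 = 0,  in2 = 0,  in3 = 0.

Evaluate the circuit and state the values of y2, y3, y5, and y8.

y1 = in3 XNOR in2 = 0 XNOR 0 = 1
y2 = in3 AND y1 AND in2 = 0 AND 1 AND 0 = 0
y3 = y2 XOR in3 = 0 XOR 0 = 0
y5 = in1 XNOR y3 = 0 XNOR 0 = 1
y6 = in0 XOR y2 = 0 XOR 0 = 0
y8 = y5 XOR y6 = 1 XOR 0 = 1

y2 = 0, y3 = 0, y5 = 1, y8 = 1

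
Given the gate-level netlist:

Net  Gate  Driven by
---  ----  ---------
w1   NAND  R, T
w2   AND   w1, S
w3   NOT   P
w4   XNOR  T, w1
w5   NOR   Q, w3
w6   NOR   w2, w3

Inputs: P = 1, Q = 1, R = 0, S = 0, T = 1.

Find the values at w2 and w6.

w1 = R NAND T = 0 NAND 1 = 1
w2 = w1 AND S = 1 AND 0 = 0
w3 = NOT P = NOT 1 = 0
w6 = w2 NOR w3 = 0 NOR 0 = 1

w2 = 0, w6 = 1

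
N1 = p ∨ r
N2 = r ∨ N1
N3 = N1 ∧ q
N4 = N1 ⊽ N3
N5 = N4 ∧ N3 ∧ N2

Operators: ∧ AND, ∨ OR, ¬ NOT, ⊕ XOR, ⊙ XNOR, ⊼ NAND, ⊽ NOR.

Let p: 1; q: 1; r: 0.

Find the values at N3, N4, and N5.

N1 = p OR r = 1 OR 0 = 1
N2 = r OR N1 = 0 OR 1 = 1
N3 = N1 AND q = 1 AND 1 = 1
N4 = N1 NOR N3 = 1 NOR 1 = 0
N5 = N4 AND N3 AND N2 = 0 AND 1 AND 1 = 0

N3 = 1  N4 = 0  N5 = 0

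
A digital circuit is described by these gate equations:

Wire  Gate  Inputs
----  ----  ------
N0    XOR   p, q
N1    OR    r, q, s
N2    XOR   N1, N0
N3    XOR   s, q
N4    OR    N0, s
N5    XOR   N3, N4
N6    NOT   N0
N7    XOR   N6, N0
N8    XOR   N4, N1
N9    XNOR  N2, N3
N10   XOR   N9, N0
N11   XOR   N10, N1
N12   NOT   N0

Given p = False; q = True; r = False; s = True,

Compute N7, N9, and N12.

N0 = p XOR q = False XOR True = True
N1 = r OR q OR s = False OR True OR True = True
N2 = N1 XOR N0 = True XOR True = False
N3 = s XOR q = True XOR True = False
N6 = NOT N0 = NOT True = False
N7 = N6 XOR N0 = False XOR True = True
N9 = N2 XNOR N3 = False XNOR False = True
N12 = NOT N0 = NOT True = False

N7 = True; N9 = True; N12 = False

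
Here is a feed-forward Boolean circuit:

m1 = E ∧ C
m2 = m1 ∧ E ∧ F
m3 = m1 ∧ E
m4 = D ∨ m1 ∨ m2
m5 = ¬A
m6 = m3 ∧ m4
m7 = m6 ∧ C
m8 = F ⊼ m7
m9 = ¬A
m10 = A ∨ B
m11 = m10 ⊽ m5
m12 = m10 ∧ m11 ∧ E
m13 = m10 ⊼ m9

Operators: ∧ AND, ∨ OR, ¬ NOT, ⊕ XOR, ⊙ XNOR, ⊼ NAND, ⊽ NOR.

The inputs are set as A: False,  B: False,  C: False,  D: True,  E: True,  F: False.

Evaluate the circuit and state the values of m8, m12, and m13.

m8 = True; m12 = False; m13 = True

m1 = E AND C = True AND False = False
m2 = m1 AND E AND F = False AND True AND False = False
m3 = m1 AND E = False AND True = False
m4 = D OR m1 OR m2 = True OR False OR False = True
m5 = NOT A = NOT False = True
m6 = m3 AND m4 = False AND True = False
m7 = m6 AND C = False AND False = False
m8 = F NAND m7 = False NAND False = True
m9 = NOT A = NOT False = True
m10 = A OR B = False OR False = False
m11 = m10 NOR m5 = False NOR True = False
m12 = m10 AND m11 AND E = False AND False AND True = False
m13 = m10 NAND m9 = False NAND True = True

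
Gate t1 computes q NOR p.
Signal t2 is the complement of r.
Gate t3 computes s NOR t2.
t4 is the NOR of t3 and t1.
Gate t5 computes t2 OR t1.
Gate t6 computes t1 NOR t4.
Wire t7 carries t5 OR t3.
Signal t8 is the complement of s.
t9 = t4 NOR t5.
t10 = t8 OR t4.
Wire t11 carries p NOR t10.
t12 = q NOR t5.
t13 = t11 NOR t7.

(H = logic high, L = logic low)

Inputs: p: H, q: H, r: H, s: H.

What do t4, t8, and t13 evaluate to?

t4 = H; t8 = L; t13 = H

t1 = q NOR p = H NOR H = L
t2 = NOT r = NOT H = L
t3 = s NOR t2 = H NOR L = L
t4 = t3 NOR t1 = L NOR L = H
t5 = t2 OR t1 = L OR L = L
t7 = t5 OR t3 = L OR L = L
t8 = NOT s = NOT H = L
t10 = t8 OR t4 = L OR H = H
t11 = p NOR t10 = H NOR H = L
t13 = t11 NOR t7 = L NOR L = H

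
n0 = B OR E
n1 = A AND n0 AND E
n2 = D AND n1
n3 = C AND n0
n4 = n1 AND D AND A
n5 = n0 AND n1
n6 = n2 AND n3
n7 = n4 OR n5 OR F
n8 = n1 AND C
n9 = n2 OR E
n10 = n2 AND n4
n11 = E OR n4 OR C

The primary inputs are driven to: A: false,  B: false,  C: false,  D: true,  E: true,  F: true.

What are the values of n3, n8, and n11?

n3 = false  n8 = false  n11 = true

n0 = B OR E = false OR true = true
n1 = A AND n0 AND E = false AND true AND true = false
n3 = C AND n0 = false AND true = false
n4 = n1 AND D AND A = false AND true AND false = false
n8 = n1 AND C = false AND false = false
n11 = E OR n4 OR C = true OR false OR false = true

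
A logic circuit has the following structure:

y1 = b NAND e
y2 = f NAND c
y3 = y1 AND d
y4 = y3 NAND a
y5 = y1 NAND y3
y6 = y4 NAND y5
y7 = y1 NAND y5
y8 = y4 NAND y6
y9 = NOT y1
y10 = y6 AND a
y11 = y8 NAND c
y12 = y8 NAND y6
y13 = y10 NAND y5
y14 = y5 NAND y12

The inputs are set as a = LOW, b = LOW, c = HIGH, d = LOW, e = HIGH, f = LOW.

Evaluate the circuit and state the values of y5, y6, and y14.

y5 = HIGH, y6 = LOW, y14 = LOW

y1 = b NAND e = LOW NAND HIGH = HIGH
y3 = y1 AND d = HIGH AND LOW = LOW
y4 = y3 NAND a = LOW NAND LOW = HIGH
y5 = y1 NAND y3 = HIGH NAND LOW = HIGH
y6 = y4 NAND y5 = HIGH NAND HIGH = LOW
y8 = y4 NAND y6 = HIGH NAND LOW = HIGH
y12 = y8 NAND y6 = HIGH NAND LOW = HIGH
y14 = y5 NAND y12 = HIGH NAND HIGH = LOW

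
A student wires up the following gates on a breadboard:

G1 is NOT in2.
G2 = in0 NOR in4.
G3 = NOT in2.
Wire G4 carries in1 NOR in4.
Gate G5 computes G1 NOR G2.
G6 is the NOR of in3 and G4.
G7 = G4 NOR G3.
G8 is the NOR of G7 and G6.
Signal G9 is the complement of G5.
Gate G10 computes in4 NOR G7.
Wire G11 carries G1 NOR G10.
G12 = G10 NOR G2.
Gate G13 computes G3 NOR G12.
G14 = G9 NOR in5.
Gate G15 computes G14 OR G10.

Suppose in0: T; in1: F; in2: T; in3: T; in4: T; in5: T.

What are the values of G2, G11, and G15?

G2 = F, G11 = T, G15 = F

G1 = NOT in2 = NOT T = F
G2 = in0 NOR in4 = T NOR T = F
G3 = NOT in2 = NOT T = F
G4 = in1 NOR in4 = F NOR T = F
G5 = G1 NOR G2 = F NOR F = T
G7 = G4 NOR G3 = F NOR F = T
G9 = NOT G5 = NOT T = F
G10 = in4 NOR G7 = T NOR T = F
G11 = G1 NOR G10 = F NOR F = T
G14 = G9 NOR in5 = F NOR T = F
G15 = G14 OR G10 = F OR F = F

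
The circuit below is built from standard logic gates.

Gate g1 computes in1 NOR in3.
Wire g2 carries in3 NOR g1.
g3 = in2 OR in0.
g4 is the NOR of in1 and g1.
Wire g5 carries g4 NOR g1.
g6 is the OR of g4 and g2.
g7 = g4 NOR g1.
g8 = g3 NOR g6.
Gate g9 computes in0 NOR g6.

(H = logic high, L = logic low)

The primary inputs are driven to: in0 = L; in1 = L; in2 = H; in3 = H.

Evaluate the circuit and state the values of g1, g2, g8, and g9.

g1 = L, g2 = L, g8 = L, g9 = L

g1 = in1 NOR in3 = L NOR H = L
g2 = in3 NOR g1 = H NOR L = L
g3 = in2 OR in0 = H OR L = H
g4 = in1 NOR g1 = L NOR L = H
g6 = g4 OR g2 = H OR L = H
g8 = g3 NOR g6 = H NOR H = L
g9 = in0 NOR g6 = L NOR H = L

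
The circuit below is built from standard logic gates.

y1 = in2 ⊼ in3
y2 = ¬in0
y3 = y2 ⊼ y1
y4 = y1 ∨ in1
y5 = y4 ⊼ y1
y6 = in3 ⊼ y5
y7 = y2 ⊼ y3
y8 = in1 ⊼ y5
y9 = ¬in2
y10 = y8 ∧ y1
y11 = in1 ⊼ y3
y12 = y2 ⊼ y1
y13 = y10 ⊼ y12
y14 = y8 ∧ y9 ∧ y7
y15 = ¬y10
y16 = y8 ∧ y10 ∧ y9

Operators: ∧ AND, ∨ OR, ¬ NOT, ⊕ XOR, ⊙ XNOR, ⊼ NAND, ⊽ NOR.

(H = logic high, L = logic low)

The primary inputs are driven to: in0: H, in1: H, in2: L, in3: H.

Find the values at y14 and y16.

y14 = H; y16 = H

y1 = in2 NAND in3 = L NAND H = H
y2 = NOT in0 = NOT H = L
y3 = y2 NAND y1 = L NAND H = H
y4 = y1 OR in1 = H OR H = H
y5 = y4 NAND y1 = H NAND H = L
y7 = y2 NAND y3 = L NAND H = H
y8 = in1 NAND y5 = H NAND L = H
y9 = NOT in2 = NOT L = H
y10 = y8 AND y1 = H AND H = H
y14 = y8 AND y9 AND y7 = H AND H AND H = H
y16 = y8 AND y10 AND y9 = H AND H AND H = H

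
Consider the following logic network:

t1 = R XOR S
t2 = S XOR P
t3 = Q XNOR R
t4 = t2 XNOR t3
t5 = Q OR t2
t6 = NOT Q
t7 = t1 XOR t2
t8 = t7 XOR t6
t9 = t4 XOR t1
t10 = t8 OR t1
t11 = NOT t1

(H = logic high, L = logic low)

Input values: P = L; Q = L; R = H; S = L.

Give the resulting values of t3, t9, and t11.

t3 = L; t9 = L; t11 = L

t1 = R XOR S = H XOR L = H
t2 = S XOR P = L XOR L = L
t3 = Q XNOR R = L XNOR H = L
t4 = t2 XNOR t3 = L XNOR L = H
t9 = t4 XOR t1 = H XOR H = L
t11 = NOT t1 = NOT H = L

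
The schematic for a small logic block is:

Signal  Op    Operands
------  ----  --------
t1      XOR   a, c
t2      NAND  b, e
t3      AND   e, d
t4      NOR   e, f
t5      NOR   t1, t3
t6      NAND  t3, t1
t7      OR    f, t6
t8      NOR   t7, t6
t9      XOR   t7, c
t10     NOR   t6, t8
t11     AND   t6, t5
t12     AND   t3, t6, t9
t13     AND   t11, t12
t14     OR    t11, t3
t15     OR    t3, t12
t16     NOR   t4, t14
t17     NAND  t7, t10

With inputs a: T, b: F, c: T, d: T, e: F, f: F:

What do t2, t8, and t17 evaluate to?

t2 = T, t8 = F, t17 = T

t1 = a XOR c = T XOR T = F
t2 = b NAND e = F NAND F = T
t3 = e AND d = F AND T = F
t6 = t3 NAND t1 = F NAND F = T
t7 = f OR t6 = F OR T = T
t8 = t7 NOR t6 = T NOR T = F
t10 = t6 NOR t8 = T NOR F = F
t17 = t7 NAND t10 = T NAND F = T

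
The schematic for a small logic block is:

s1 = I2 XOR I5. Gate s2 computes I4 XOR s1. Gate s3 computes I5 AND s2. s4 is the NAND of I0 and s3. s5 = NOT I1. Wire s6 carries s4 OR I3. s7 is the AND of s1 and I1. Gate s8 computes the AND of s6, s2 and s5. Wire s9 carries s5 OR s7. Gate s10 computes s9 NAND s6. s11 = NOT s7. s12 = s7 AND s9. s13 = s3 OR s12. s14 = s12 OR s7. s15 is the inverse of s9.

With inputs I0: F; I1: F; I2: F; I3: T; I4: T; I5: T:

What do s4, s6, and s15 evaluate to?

s4 = T, s6 = T, s15 = F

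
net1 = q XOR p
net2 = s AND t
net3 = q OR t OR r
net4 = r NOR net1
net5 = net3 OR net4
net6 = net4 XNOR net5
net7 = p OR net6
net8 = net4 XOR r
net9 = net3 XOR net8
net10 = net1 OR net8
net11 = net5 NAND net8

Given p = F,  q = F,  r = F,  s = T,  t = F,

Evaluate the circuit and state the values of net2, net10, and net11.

net2 = F; net10 = T; net11 = F

net1 = q XOR p = F XOR F = F
net2 = s AND t = T AND F = F
net3 = q OR t OR r = F OR F OR F = F
net4 = r NOR net1 = F NOR F = T
net5 = net3 OR net4 = F OR T = T
net8 = net4 XOR r = T XOR F = T
net10 = net1 OR net8 = F OR T = T
net11 = net5 NAND net8 = T NAND T = F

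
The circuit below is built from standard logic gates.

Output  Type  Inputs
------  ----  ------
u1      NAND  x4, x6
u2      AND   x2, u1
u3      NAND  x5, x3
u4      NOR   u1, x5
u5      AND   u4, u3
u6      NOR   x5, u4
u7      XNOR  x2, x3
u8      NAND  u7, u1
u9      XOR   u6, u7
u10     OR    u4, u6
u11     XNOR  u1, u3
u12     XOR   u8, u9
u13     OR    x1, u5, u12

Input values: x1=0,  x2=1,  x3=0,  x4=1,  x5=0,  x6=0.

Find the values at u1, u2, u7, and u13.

u1 = x4 NAND x6 = 1 NAND 0 = 1
u2 = x2 AND u1 = 1 AND 1 = 1
u3 = x5 NAND x3 = 0 NAND 0 = 1
u4 = u1 NOR x5 = 1 NOR 0 = 0
u5 = u4 AND u3 = 0 AND 1 = 0
u6 = x5 NOR u4 = 0 NOR 0 = 1
u7 = x2 XNOR x3 = 1 XNOR 0 = 0
u8 = u7 NAND u1 = 0 NAND 1 = 1
u9 = u6 XOR u7 = 1 XOR 0 = 1
u12 = u8 XOR u9 = 1 XOR 1 = 0
u13 = x1 OR u5 OR u12 = 0 OR 0 OR 0 = 0

u1 = 1; u2 = 1; u7 = 0; u13 = 0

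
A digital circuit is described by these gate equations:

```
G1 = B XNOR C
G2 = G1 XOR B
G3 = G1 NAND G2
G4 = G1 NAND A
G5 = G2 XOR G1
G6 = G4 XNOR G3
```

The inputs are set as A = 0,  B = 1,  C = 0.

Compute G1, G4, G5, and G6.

G1 = 0, G4 = 1, G5 = 1, G6 = 1

G1 = B XNOR C = 1 XNOR 0 = 0
G2 = G1 XOR B = 0 XOR 1 = 1
G3 = G1 NAND G2 = 0 NAND 1 = 1
G4 = G1 NAND A = 0 NAND 0 = 1
G5 = G2 XOR G1 = 1 XOR 0 = 1
G6 = G4 XNOR G3 = 1 XNOR 1 = 1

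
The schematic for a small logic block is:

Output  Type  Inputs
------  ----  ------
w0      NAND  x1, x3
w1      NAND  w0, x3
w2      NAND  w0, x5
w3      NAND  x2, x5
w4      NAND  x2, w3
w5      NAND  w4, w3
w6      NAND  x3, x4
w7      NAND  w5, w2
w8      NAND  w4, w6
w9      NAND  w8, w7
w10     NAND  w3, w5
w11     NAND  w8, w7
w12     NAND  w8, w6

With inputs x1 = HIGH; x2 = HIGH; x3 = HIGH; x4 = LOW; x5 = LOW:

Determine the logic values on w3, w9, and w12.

w3 = HIGH, w9 = HIGH, w12 = LOW

w0 = x1 NAND x3 = HIGH NAND HIGH = LOW
w2 = w0 NAND x5 = LOW NAND LOW = HIGH
w3 = x2 NAND x5 = HIGH NAND LOW = HIGH
w4 = x2 NAND w3 = HIGH NAND HIGH = LOW
w5 = w4 NAND w3 = LOW NAND HIGH = HIGH
w6 = x3 NAND x4 = HIGH NAND LOW = HIGH
w7 = w5 NAND w2 = HIGH NAND HIGH = LOW
w8 = w4 NAND w6 = LOW NAND HIGH = HIGH
w9 = w8 NAND w7 = HIGH NAND LOW = HIGH
w12 = w8 NAND w6 = HIGH NAND HIGH = LOW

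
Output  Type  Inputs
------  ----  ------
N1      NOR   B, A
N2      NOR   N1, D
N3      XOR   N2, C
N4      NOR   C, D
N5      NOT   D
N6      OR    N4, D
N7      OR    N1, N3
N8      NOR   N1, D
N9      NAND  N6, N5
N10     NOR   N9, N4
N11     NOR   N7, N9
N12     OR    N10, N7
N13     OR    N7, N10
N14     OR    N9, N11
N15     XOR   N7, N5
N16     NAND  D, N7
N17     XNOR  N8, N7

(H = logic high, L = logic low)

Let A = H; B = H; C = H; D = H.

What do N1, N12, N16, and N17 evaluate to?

N1 = B NOR A = H NOR H = L
N2 = N1 NOR D = L NOR H = L
N3 = N2 XOR C = L XOR H = H
N4 = C NOR D = H NOR H = L
N5 = NOT D = NOT H = L
N6 = N4 OR D = L OR H = H
N7 = N1 OR N3 = L OR H = H
N8 = N1 NOR D = L NOR H = L
N9 = N6 NAND N5 = H NAND L = H
N10 = N9 NOR N4 = H NOR L = L
N12 = N10 OR N7 = L OR H = H
N16 = D NAND N7 = H NAND H = L
N17 = N8 XNOR N7 = L XNOR H = L

N1 = L; N12 = H; N16 = L; N17 = L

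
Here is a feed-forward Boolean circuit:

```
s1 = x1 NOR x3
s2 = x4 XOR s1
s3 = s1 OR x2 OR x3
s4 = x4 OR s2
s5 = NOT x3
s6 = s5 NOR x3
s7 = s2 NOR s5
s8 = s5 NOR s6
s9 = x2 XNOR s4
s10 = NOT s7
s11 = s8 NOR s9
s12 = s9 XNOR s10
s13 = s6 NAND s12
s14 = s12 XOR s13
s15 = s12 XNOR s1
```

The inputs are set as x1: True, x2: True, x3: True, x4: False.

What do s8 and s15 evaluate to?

s1 = x1 NOR x3 = True NOR True = False
s2 = x4 XOR s1 = False XOR False = False
s4 = x4 OR s2 = False OR False = False
s5 = NOT x3 = NOT True = False
s6 = s5 NOR x3 = False NOR True = False
s7 = s2 NOR s5 = False NOR False = True
s8 = s5 NOR s6 = False NOR False = True
s9 = x2 XNOR s4 = True XNOR False = False
s10 = NOT s7 = NOT True = False
s12 = s9 XNOR s10 = False XNOR False = True
s15 = s12 XNOR s1 = True XNOR False = False

s8 = True, s15 = False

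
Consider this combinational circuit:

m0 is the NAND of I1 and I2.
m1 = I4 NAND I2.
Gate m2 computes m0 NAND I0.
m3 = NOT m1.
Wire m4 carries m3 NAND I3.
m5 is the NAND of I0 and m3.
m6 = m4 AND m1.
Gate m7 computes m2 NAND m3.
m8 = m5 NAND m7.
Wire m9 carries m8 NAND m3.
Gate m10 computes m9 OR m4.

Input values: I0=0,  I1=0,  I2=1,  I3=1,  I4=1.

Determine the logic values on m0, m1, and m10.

m0 = 1  m1 = 0  m10 = 0

m0 = I1 NAND I2 = 0 NAND 1 = 1
m1 = I4 NAND I2 = 1 NAND 1 = 0
m2 = m0 NAND I0 = 1 NAND 0 = 1
m3 = NOT m1 = NOT 0 = 1
m4 = m3 NAND I3 = 1 NAND 1 = 0
m5 = I0 NAND m3 = 0 NAND 1 = 1
m7 = m2 NAND m3 = 1 NAND 1 = 0
m8 = m5 NAND m7 = 1 NAND 0 = 1
m9 = m8 NAND m3 = 1 NAND 1 = 0
m10 = m9 OR m4 = 0 OR 0 = 0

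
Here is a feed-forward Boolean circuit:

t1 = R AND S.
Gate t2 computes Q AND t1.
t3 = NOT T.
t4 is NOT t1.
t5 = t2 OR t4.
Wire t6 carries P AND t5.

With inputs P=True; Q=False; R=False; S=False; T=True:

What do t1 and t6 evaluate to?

t1 = R AND S = False AND False = False
t2 = Q AND t1 = False AND False = False
t4 = NOT t1 = NOT False = True
t5 = t2 OR t4 = False OR True = True
t6 = P AND t5 = True AND True = True

t1 = False; t6 = True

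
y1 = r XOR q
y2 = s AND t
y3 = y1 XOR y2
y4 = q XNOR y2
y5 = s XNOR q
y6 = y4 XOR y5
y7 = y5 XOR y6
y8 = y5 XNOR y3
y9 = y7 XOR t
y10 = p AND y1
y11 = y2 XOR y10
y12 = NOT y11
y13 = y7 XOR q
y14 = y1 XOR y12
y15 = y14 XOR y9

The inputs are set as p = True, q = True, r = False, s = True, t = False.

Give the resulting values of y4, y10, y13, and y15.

y4 = False; y10 = True; y13 = True; y15 = True

y1 = r XOR q = False XOR True = True
y2 = s AND t = True AND False = False
y4 = q XNOR y2 = True XNOR False = False
y5 = s XNOR q = True XNOR True = True
y6 = y4 XOR y5 = False XOR True = True
y7 = y5 XOR y6 = True XOR True = False
y9 = y7 XOR t = False XOR False = False
y10 = p AND y1 = True AND True = True
y11 = y2 XOR y10 = False XOR True = True
y12 = NOT y11 = NOT True = False
y13 = y7 XOR q = False XOR True = True
y14 = y1 XOR y12 = True XOR False = True
y15 = y14 XOR y9 = True XOR False = True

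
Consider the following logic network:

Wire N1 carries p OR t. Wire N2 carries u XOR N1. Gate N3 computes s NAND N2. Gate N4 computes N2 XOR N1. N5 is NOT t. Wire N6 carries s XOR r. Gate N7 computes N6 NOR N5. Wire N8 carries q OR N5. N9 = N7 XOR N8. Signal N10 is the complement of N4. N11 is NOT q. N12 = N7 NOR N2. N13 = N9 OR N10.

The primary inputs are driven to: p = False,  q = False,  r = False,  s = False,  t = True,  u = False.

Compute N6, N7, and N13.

N6 = False, N7 = True, N13 = True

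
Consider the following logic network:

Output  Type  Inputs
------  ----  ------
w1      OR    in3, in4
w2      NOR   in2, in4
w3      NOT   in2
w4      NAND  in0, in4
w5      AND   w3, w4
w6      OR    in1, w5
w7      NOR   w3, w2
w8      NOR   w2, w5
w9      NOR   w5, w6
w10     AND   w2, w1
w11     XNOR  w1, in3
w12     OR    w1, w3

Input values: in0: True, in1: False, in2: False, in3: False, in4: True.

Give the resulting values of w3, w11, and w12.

w1 = in3 OR in4 = False OR True = True
w3 = NOT in2 = NOT False = True
w11 = w1 XNOR in3 = True XNOR False = False
w12 = w1 OR w3 = True OR True = True

w3 = True; w11 = False; w12 = True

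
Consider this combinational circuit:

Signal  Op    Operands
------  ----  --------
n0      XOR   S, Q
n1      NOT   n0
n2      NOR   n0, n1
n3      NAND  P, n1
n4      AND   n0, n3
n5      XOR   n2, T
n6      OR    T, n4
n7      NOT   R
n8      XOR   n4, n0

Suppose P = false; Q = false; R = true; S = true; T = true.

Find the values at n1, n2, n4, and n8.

n1 = false; n2 = false; n4 = true; n8 = false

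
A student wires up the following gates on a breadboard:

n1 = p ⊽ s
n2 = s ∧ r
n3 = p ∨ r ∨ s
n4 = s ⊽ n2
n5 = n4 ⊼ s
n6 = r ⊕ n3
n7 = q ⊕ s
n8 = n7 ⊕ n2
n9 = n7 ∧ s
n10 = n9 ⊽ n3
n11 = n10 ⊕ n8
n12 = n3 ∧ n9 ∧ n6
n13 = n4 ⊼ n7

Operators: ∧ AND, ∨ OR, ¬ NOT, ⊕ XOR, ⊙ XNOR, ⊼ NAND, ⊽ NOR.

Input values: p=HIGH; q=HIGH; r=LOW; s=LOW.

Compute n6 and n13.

n2 = s AND r = LOW AND LOW = LOW
n3 = p OR r OR s = HIGH OR LOW OR LOW = HIGH
n4 = s NOR n2 = LOW NOR LOW = HIGH
n6 = r XOR n3 = LOW XOR HIGH = HIGH
n7 = q XOR s = HIGH XOR LOW = HIGH
n13 = n4 NAND n7 = HIGH NAND HIGH = LOW

n6 = HIGH; n13 = LOW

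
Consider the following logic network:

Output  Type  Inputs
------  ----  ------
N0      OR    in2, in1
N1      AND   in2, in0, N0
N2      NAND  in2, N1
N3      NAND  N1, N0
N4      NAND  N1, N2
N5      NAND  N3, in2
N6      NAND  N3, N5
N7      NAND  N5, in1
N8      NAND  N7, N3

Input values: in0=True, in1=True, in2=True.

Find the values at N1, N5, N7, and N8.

N1 = True  N5 = True  N7 = False  N8 = True

N0 = in2 OR in1 = True OR True = True
N1 = in2 AND in0 AND N0 = True AND True AND True = True
N3 = N1 NAND N0 = True NAND True = False
N5 = N3 NAND in2 = False NAND True = True
N7 = N5 NAND in1 = True NAND True = False
N8 = N7 NAND N3 = False NAND False = True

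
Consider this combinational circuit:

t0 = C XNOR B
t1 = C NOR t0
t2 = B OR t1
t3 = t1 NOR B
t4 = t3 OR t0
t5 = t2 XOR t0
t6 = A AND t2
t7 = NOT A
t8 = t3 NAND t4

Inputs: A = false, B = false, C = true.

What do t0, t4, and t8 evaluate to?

t0 = C XNOR B = true XNOR false = false
t1 = C NOR t0 = true NOR false = false
t3 = t1 NOR B = false NOR false = true
t4 = t3 OR t0 = true OR false = true
t8 = t3 NAND t4 = true NAND true = false

t0 = false  t4 = true  t8 = false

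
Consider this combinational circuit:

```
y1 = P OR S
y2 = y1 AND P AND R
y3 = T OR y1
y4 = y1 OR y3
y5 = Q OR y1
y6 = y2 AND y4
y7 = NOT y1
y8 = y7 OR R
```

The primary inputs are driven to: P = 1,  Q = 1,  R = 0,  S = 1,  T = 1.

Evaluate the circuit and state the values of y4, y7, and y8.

y1 = P OR S = 1 OR 1 = 1
y3 = T OR y1 = 1 OR 1 = 1
y4 = y1 OR y3 = 1 OR 1 = 1
y7 = NOT y1 = NOT 1 = 0
y8 = y7 OR R = 0 OR 0 = 0

y4 = 1, y7 = 0, y8 = 0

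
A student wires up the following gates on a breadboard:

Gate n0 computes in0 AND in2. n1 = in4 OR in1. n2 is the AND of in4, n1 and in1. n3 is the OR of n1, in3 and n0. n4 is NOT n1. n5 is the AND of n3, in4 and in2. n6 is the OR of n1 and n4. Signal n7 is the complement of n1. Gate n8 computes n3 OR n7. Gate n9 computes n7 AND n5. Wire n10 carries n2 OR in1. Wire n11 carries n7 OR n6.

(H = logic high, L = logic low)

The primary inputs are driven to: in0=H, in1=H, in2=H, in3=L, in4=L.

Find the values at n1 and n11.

n1 = in4 OR in1 = L OR H = H
n4 = NOT n1 = NOT H = L
n6 = n1 OR n4 = H OR L = H
n7 = NOT n1 = NOT H = L
n11 = n7 OR n6 = L OR H = H

n1 = H  n11 = H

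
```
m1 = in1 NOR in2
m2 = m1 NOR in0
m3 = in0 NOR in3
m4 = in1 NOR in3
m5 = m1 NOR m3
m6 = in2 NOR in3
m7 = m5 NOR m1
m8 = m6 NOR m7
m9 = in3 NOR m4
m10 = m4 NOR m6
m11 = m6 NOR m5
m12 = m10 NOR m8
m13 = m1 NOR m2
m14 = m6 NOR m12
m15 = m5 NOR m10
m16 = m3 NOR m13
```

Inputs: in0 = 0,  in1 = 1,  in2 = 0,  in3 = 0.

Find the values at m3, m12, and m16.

m1 = in1 NOR in2 = 1 NOR 0 = 0
m2 = m1 NOR in0 = 0 NOR 0 = 1
m3 = in0 NOR in3 = 0 NOR 0 = 1
m4 = in1 NOR in3 = 1 NOR 0 = 0
m5 = m1 NOR m3 = 0 NOR 1 = 0
m6 = in2 NOR in3 = 0 NOR 0 = 1
m7 = m5 NOR m1 = 0 NOR 0 = 1
m8 = m6 NOR m7 = 1 NOR 1 = 0
m10 = m4 NOR m6 = 0 NOR 1 = 0
m12 = m10 NOR m8 = 0 NOR 0 = 1
m13 = m1 NOR m2 = 0 NOR 1 = 0
m16 = m3 NOR m13 = 1 NOR 0 = 0

m3 = 1  m12 = 1  m16 = 0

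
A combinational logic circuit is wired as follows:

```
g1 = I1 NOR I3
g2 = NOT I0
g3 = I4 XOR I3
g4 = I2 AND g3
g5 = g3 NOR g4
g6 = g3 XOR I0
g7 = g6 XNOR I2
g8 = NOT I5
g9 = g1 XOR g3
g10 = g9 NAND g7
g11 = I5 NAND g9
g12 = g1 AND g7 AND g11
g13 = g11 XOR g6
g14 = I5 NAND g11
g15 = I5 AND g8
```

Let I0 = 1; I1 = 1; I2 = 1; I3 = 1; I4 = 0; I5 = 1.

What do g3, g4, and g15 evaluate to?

g3 = I4 XOR I3 = 0 XOR 1 = 1
g4 = I2 AND g3 = 1 AND 1 = 1
g8 = NOT I5 = NOT 1 = 0
g15 = I5 AND g8 = 1 AND 0 = 0

g3 = 1, g4 = 1, g15 = 0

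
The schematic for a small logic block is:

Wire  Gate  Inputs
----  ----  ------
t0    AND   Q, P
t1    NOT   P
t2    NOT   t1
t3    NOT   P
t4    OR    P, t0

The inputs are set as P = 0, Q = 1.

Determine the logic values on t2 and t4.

t0 = Q AND P = 1 AND 0 = 0
t1 = NOT P = NOT 0 = 1
t2 = NOT t1 = NOT 1 = 0
t4 = P OR t0 = 0 OR 0 = 0

t2 = 0, t4 = 0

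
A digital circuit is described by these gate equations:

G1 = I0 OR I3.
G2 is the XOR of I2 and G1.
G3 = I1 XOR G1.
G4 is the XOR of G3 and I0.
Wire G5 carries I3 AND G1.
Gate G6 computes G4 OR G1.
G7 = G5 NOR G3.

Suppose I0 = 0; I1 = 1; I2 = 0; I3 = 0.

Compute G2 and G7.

G1 = I0 OR I3 = 0 OR 0 = 0
G2 = I2 XOR G1 = 0 XOR 0 = 0
G3 = I1 XOR G1 = 1 XOR 0 = 1
G5 = I3 AND G1 = 0 AND 0 = 0
G7 = G5 NOR G3 = 0 NOR 1 = 0

G2 = 0  G7 = 0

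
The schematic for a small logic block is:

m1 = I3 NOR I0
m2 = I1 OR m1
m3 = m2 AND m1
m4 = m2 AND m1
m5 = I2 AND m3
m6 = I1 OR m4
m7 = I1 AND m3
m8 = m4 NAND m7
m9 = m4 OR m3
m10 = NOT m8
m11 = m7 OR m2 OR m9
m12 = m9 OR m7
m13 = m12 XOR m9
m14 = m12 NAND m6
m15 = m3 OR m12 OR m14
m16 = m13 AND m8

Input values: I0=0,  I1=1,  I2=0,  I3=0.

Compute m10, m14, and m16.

m10 = 1; m14 = 0; m16 = 0

m1 = I3 NOR I0 = 0 NOR 0 = 1
m2 = I1 OR m1 = 1 OR 1 = 1
m3 = m2 AND m1 = 1 AND 1 = 1
m4 = m2 AND m1 = 1 AND 1 = 1
m6 = I1 OR m4 = 1 OR 1 = 1
m7 = I1 AND m3 = 1 AND 1 = 1
m8 = m4 NAND m7 = 1 NAND 1 = 0
m9 = m4 OR m3 = 1 OR 1 = 1
m10 = NOT m8 = NOT 0 = 1
m12 = m9 OR m7 = 1 OR 1 = 1
m13 = m12 XOR m9 = 1 XOR 1 = 0
m14 = m12 NAND m6 = 1 NAND 1 = 0
m16 = m13 AND m8 = 0 AND 0 = 0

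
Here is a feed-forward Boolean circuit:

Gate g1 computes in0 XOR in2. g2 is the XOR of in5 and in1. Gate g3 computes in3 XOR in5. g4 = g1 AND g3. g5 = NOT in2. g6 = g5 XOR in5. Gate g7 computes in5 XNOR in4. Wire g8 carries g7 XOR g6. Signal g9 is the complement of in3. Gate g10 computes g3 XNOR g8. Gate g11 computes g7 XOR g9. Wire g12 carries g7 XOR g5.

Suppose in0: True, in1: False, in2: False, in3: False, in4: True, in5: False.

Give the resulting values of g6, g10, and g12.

g6 = True, g10 = False, g12 = True

g3 = in3 XOR in5 = False XOR False = False
g5 = NOT in2 = NOT False = True
g6 = g5 XOR in5 = True XOR False = True
g7 = in5 XNOR in4 = False XNOR True = False
g8 = g7 XOR g6 = False XOR True = True
g10 = g3 XNOR g8 = False XNOR True = False
g12 = g7 XOR g5 = False XOR True = True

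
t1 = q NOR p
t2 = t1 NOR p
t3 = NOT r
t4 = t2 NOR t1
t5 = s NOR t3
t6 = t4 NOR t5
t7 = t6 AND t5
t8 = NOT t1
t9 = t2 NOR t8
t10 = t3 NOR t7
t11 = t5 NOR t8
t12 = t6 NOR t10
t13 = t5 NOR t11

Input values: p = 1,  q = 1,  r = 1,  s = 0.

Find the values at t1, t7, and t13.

t1 = 0  t7 = 0  t13 = 0

t1 = q NOR p = 1 NOR 1 = 0
t2 = t1 NOR p = 0 NOR 1 = 0
t3 = NOT r = NOT 1 = 0
t4 = t2 NOR t1 = 0 NOR 0 = 1
t5 = s NOR t3 = 0 NOR 0 = 1
t6 = t4 NOR t5 = 1 NOR 1 = 0
t7 = t6 AND t5 = 0 AND 1 = 0
t8 = NOT t1 = NOT 0 = 1
t11 = t5 NOR t8 = 1 NOR 1 = 0
t13 = t5 NOR t11 = 1 NOR 0 = 0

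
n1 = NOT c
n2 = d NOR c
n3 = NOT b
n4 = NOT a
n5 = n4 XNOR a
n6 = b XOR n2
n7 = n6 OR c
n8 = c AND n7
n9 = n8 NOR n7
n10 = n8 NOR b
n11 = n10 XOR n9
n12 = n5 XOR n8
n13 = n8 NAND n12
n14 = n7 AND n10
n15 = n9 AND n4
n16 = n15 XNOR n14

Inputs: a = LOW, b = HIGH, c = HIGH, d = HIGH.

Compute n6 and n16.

n6 = HIGH, n16 = HIGH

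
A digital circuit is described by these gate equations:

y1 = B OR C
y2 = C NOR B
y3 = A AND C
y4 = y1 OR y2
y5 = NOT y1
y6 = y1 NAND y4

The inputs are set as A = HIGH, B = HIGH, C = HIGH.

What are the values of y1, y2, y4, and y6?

y1 = HIGH; y2 = LOW; y4 = HIGH; y6 = LOW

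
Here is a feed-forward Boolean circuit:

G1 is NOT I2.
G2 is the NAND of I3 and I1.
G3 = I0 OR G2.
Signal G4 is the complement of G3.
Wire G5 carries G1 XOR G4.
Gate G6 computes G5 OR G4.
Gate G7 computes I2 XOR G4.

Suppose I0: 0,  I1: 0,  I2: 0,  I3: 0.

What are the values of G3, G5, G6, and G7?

G1 = NOT I2 = NOT 0 = 1
G2 = I3 NAND I1 = 0 NAND 0 = 1
G3 = I0 OR G2 = 0 OR 1 = 1
G4 = NOT G3 = NOT 1 = 0
G5 = G1 XOR G4 = 1 XOR 0 = 1
G6 = G5 OR G4 = 1 OR 0 = 1
G7 = I2 XOR G4 = 0 XOR 0 = 0

G3 = 1  G5 = 1  G6 = 1  G7 = 0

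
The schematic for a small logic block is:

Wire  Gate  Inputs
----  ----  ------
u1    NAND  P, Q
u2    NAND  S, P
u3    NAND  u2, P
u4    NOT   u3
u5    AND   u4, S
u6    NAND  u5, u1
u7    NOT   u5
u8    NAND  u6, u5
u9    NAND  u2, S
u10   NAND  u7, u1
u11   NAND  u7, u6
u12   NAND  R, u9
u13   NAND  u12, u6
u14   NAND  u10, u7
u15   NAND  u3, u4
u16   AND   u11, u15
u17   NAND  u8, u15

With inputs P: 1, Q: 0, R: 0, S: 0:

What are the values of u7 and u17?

u7 = 1, u17 = 0

u1 = P NAND Q = 1 NAND 0 = 1
u2 = S NAND P = 0 NAND 1 = 1
u3 = u2 NAND P = 1 NAND 1 = 0
u4 = NOT u3 = NOT 0 = 1
u5 = u4 AND S = 1 AND 0 = 0
u6 = u5 NAND u1 = 0 NAND 1 = 1
u7 = NOT u5 = NOT 0 = 1
u8 = u6 NAND u5 = 1 NAND 0 = 1
u15 = u3 NAND u4 = 0 NAND 1 = 1
u17 = u8 NAND u15 = 1 NAND 1 = 0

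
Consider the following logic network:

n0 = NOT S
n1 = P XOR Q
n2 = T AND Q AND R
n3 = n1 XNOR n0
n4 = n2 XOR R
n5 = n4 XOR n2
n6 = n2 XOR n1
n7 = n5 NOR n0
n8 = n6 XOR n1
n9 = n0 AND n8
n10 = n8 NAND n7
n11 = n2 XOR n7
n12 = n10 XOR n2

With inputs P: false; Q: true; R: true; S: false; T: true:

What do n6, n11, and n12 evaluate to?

n6 = false  n11 = true  n12 = false

n0 = NOT S = NOT false = true
n1 = P XOR Q = false XOR true = true
n2 = T AND Q AND R = true AND true AND true = true
n4 = n2 XOR R = true XOR true = false
n5 = n4 XOR n2 = false XOR true = true
n6 = n2 XOR n1 = true XOR true = false
n7 = n5 NOR n0 = true NOR true = false
n8 = n6 XOR n1 = false XOR true = true
n10 = n8 NAND n7 = true NAND false = true
n11 = n2 XOR n7 = true XOR false = true
n12 = n10 XOR n2 = true XOR true = false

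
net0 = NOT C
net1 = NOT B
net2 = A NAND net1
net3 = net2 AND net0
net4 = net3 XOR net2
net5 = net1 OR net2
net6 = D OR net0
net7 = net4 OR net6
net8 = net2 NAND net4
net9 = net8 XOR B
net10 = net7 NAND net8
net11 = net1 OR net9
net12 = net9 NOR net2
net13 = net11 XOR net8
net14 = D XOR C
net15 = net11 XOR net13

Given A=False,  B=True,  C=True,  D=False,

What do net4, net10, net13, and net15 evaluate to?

net0 = NOT C = NOT True = False
net1 = NOT B = NOT True = False
net2 = A NAND net1 = False NAND False = True
net3 = net2 AND net0 = True AND False = False
net4 = net3 XOR net2 = False XOR True = True
net6 = D OR net0 = False OR False = False
net7 = net4 OR net6 = True OR False = True
net8 = net2 NAND net4 = True NAND True = False
net9 = net8 XOR B = False XOR True = True
net10 = net7 NAND net8 = True NAND False = True
net11 = net1 OR net9 = False OR True = True
net13 = net11 XOR net8 = True XOR False = True
net15 = net11 XOR net13 = True XOR True = False

net4 = True; net10 = True; net13 = True; net15 = False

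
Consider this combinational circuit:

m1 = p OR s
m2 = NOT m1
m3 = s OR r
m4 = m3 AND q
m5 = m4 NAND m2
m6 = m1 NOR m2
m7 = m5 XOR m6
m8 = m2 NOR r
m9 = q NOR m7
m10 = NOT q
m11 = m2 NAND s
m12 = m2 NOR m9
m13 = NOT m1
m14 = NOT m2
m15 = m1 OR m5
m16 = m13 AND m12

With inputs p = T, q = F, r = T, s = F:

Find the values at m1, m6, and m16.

m1 = T, m6 = F, m16 = F

m1 = p OR s = T OR F = T
m2 = NOT m1 = NOT T = F
m3 = s OR r = F OR T = T
m4 = m3 AND q = T AND F = F
m5 = m4 NAND m2 = F NAND F = T
m6 = m1 NOR m2 = T NOR F = F
m7 = m5 XOR m6 = T XOR F = T
m9 = q NOR m7 = F NOR T = F
m12 = m2 NOR m9 = F NOR F = T
m13 = NOT m1 = NOT T = F
m16 = m13 AND m12 = F AND T = F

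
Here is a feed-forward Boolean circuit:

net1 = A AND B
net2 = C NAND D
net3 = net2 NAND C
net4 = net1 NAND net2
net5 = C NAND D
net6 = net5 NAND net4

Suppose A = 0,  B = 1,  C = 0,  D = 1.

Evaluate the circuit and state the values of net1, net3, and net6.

net1 = A AND B = 0 AND 1 = 0
net2 = C NAND D = 0 NAND 1 = 1
net3 = net2 NAND C = 1 NAND 0 = 1
net4 = net1 NAND net2 = 0 NAND 1 = 1
net5 = C NAND D = 0 NAND 1 = 1
net6 = net5 NAND net4 = 1 NAND 1 = 0

net1 = 0, net3 = 1, net6 = 0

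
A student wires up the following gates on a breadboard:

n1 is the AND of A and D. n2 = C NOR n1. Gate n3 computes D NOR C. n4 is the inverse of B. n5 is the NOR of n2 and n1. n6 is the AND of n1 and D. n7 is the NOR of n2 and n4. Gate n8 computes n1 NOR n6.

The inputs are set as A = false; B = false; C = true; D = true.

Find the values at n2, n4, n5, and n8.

n1 = A AND D = false AND true = false
n2 = C NOR n1 = true NOR false = false
n4 = NOT B = NOT false = true
n5 = n2 NOR n1 = false NOR false = true
n6 = n1 AND D = false AND true = false
n8 = n1 NOR n6 = false NOR false = true

n2 = false; n4 = true; n5 = true; n8 = true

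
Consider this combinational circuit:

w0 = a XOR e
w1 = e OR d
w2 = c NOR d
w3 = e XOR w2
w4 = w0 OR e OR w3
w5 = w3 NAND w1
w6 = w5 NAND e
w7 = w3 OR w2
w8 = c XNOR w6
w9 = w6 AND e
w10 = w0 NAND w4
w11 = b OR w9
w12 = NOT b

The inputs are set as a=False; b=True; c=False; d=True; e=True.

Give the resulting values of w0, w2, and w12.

w0 = True, w2 = False, w12 = False

w0 = a XOR e = False XOR True = True
w2 = c NOR d = False NOR True = False
w12 = NOT b = NOT True = False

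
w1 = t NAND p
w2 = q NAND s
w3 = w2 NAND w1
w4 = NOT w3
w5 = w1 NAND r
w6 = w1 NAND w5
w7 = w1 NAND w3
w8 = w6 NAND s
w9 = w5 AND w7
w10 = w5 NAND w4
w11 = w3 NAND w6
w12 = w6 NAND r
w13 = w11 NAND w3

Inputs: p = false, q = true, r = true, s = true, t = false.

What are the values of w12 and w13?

w12 = false, w13 = true

w1 = t NAND p = false NAND false = true
w2 = q NAND s = true NAND true = false
w3 = w2 NAND w1 = false NAND true = true
w5 = w1 NAND r = true NAND true = false
w6 = w1 NAND w5 = true NAND false = true
w11 = w3 NAND w6 = true NAND true = false
w12 = w6 NAND r = true NAND true = false
w13 = w11 NAND w3 = false NAND true = true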